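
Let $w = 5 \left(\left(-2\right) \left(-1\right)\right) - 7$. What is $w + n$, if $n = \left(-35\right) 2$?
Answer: $-67$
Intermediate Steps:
$w = 3$ ($w = 5 \cdot 2 - 7 = 10 - 7 = 3$)
$n = -70$
$w + n = 3 - 70 = -67$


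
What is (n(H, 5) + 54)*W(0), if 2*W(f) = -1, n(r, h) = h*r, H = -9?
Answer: -9/2 ≈ -4.5000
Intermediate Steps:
W(f) = -1/2 (W(f) = (1/2)*(-1) = -1/2)
(n(H, 5) + 54)*W(0) = (5*(-9) + 54)*(-1/2) = (-45 + 54)*(-1/2) = 9*(-1/2) = -9/2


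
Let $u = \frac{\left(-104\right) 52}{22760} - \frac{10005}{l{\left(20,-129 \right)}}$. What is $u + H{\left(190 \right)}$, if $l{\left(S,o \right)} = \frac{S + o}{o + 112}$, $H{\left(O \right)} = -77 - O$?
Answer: $- \frac{566763544}{310105} \approx -1827.7$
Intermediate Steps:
$l{\left(S,o \right)} = \frac{S + o}{112 + o}$
$u = - \frac{483965509}{310105}$ ($u = \frac{\left(-104\right) 52}{22760} - \frac{10005}{\frac{1}{112 - 129} \left(20 - 129\right)} = \left(-5408\right) \frac{1}{22760} - \frac{10005}{\frac{1}{-17} \left(-109\right)} = - \frac{676}{2845} - \frac{10005}{\left(- \frac{1}{17}\right) \left(-109\right)} = - \frac{676}{2845} - \frac{10005}{\frac{109}{17}} = - \frac{676}{2845} - \frac{170085}{109} = - \frac{483965509}{310105} \approx -1560.7$)
$u + H{\left(190 \right)} = - \frac{483965509}{310105} - 267 = - \frac{566763544}{310105}$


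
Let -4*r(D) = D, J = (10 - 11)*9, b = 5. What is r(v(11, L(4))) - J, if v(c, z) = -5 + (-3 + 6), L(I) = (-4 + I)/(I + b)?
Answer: 19/2 ≈ 9.5000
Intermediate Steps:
L(I) = (-4 + I)/(5 + I) (L(I) = (-4 + I)/(I + 5) = (-4 + I)/(5 + I))
v(c, z) = -2 (v(c, z) = -5 + 3 = -2)
J = -9 (J = -1*9 = -9)
r(D) = -D/4
r(v(11, L(4))) - J = -¼*(-2) - 1*(-9) = ½ + 9 = 19/2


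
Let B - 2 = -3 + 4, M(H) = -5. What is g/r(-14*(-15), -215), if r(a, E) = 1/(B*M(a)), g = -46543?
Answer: 698145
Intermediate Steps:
B = 3 (B = 2 + (-3 + 4) = 2 + 1 = 3)
r(a, E) = -1/15 (r(a, E) = 1/(3*(-5)) = 1/(-15) = -1/15)
g/r(-14*(-15), -215) = -46543/(-1/15) = -46543*(-15) = 698145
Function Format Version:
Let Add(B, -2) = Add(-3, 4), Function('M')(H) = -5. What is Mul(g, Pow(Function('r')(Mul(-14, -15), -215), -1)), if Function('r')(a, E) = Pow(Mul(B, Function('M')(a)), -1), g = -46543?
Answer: 698145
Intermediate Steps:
B = 3 (B = Add(2, Add(-3, 4)) = Add(2, 1) = 3)
Function('r')(a, E) = Rational(-1, 15) (Function('r')(a, E) = Pow(Mul(3, -5), -1) = Pow(-15, -1) = Rational(-1, 15))
Mul(g, Pow(Function('r')(Mul(-14, -15), -215), -1)) = Mul(-46543, Pow(Rational(-1, 15), -1)) = Mul(-46543, -15) = 698145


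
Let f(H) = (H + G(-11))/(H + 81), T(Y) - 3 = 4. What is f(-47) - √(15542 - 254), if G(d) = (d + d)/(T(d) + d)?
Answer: -83/68 - 14*√78 ≈ -124.87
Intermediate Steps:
T(Y) = 7 (T(Y) = 3 + 4 = 7)
G(d) = 2*d/(7 + d) (G(d) = (d + d)/(7 + d) = (2*d)/(7 + d) = 2*d/(7 + d))
f(H) = (11/2 + H)/(81 + H) (f(H) = (H + 2*(-11)/(7 - 11))/(H + 81) = (H + 2*(-11)/(-4))/(81 + H) = (H + 2*(-11)*(-¼))/(81 + H) = (H + 11/2)/(81 + H) = (11/2 + H)/(81 + H))
f(-47) - √(15542 - 254) = (11/2 - 47)/(81 - 47) - √(15542 - 254) = -83/2/34 - √15288 = (1/34)*(-83/2) - 14*√78 = -83/68 - 14*√78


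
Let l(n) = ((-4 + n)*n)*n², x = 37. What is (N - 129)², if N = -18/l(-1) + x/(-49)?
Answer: 1067459584/60025 ≈ 17784.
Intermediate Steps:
l(n) = n³*(-4 + n) (l(n) = (n*(-4 + n))*n² = n³*(-4 + n))
N = -1067/245 (N = -18*(-1/(-4 - 1)) + 37/(-49) = -18/((-1*(-5))) + 37*(-1/49) = -18/5 - 37/49 = -1067/245 ≈ -4.3551)
(N - 129)² = (-1067/245 - 129)² = (-32672/245)² = 1067459584/60025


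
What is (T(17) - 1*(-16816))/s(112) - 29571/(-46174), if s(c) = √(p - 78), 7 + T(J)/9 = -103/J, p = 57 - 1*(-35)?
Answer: 29571/46174 + 141937*√14/119 ≈ 4463.5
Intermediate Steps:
p = 92 (p = 57 + 35 = 92)
T(J) = -63 - 927/J (T(J) = -63 + 9*(-103/J) = -63 - 927/J)
s(c) = √14 (s(c) = √(92 - 78) = √14)
(T(17) - 1*(-16816))/s(112) - 29571/(-46174) = ((-63 - 927/17) - 1*(-16816))/(√14) - 29571/(-46174) = ((-63 - 927*1/17) + 16816)*(√14/14) - 29571*(-1/46174) = ((-63 - 927/17) + 16816)*(√14/14) + 29571/46174 = (-1998/17 + 16816)*(√14/14) + 29571/46174 = 283874*(√14/14)/17 + 29571/46174 = 141937*√14/119 + 29571/46174 = 29571/46174 + 141937*√14/119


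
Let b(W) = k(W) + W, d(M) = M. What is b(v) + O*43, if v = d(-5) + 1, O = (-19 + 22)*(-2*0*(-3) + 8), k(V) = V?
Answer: 1024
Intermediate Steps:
O = 24 (O = 3*(0*(-3) + 8) = 3*(0 + 8) = 3*8 = 24)
v = -4 (v = -5 + 1 = -4)
b(W) = 2*W (b(W) = W + W = 2*W)
b(v) + O*43 = 2*(-4) + 24*43 = -8 + 1032 = 1024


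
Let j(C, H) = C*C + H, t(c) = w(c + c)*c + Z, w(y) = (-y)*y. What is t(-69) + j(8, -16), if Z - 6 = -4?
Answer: 1314086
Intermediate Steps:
Z = 2 (Z = 6 - 4 = 2)
w(y) = -y²
t(c) = 2 - 4*c³ (t(c) = (-(c + c)²)*c + 2 = (-(2*c)²)*c + 2 = (-4*c²)*c + 2 = -4*c³ + 2 = 2 - 4*c³)
j(C, H) = H + C² (j(C, H) = C² + H = H + C²)
t(-69) + j(8, -16) = (2 - 4*(-69)³) + (-16 + 8²) = (2 - 4*(-328509)) + (-16 + 64) = (2 + 1314036) + 48 = 1314038 + 48 = 1314086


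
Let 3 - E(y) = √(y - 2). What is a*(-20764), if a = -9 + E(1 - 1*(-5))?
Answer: 166112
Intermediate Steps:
E(y) = 3 - √(-2 + y) (E(y) = 3 - √(y - 2) = 3 - √(-2 + y))
a = -8 (a = -9 + (3 - √(-2 + (1 - 1*(-5)))) = -9 + (3 - √(-2 + (1 + 5))) = -9 + (3 - √(-2 + 6)) = -9 + (3 - √4) = -9 + (3 - 1*2) = -9 + (3 - 2) = -9 + 1 = -8)
a*(-20764) = -8*(-20764) = 166112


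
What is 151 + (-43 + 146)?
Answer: 254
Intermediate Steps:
151 + (-43 + 146) = 151 + 103 = 254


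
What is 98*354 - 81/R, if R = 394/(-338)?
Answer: 6848013/197 ≈ 34762.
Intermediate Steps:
R = -197/169 (R = 394*(-1/338) = -197/169 ≈ -1.1657)
98*354 - 81/R = 98*354 - 81/(-197/169) = 34692 - 81*(-169/197) = 34692 + 13689/197 = 6848013/197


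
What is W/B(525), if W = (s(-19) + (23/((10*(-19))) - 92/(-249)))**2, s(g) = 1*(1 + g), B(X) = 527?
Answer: 705309389929/1179550424700 ≈ 0.59795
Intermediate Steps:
s(g) = 1 + g
W = 705309389929/2238236100 (W = ((1 - 19) + (23/((10*(-19))) - 92/(-249)))**2 = (-18 + (23/(-190) - 92*(-1/249)))**2 = (-18 + (23*(-1/190) + 92/249))**2 = (-18 + (-23/190 + 92/249))**2 = (-18 + 11753/47310)**2 = (-839827/47310)**2 = 705309389929/2238236100 ≈ 315.12)
W/B(525) = (705309389929/2238236100)/527 = (705309389929/2238236100)*(1/527) = 705309389929/1179550424700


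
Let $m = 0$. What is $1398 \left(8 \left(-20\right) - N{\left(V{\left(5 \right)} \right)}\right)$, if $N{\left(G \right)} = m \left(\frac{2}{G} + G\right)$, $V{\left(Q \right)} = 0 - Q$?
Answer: $-223680$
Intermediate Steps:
$V{\left(Q \right)} = - Q$
$N{\left(G \right)} = 0$ ($N{\left(G \right)} = 0 \left(\frac{2}{G} + G\right) = 0 \left(G + \frac{2}{G}\right) = 0$)
$1398 \left(8 \left(-20\right) - N{\left(V{\left(5 \right)} \right)}\right) = 1398 \left(8 \left(-20\right) - 0\right) = 1398 \left(-160 + 0\right) = 1398 \left(-160\right) = -223680$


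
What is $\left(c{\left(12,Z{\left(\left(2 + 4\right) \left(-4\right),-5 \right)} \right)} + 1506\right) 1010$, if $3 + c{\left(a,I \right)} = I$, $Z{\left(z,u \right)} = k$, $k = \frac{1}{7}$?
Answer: $\frac{10627220}{7} \approx 1.5182 \cdot 10^{6}$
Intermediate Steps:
$k = \frac{1}{7} \approx 0.14286$
$Z{\left(z,u \right)} = \frac{1}{7}$
$c{\left(a,I \right)} = -3 + I$
$\left(c{\left(12,Z{\left(\left(2 + 4\right) \left(-4\right),-5 \right)} \right)} + 1506\right) 1010 = \left(\left(-3 + \frac{1}{7}\right) + 1506\right) 1010 = \left(- \frac{20}{7} + 1506\right) 1010 = \frac{10522}{7} \cdot 1010 = \frac{10627220}{7}$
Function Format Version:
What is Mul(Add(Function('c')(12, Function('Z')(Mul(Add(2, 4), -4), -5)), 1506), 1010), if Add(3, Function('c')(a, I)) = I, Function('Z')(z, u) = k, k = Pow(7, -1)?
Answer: Rational(10627220, 7) ≈ 1.5182e+6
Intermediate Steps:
k = Rational(1, 7) ≈ 0.14286
Function('Z')(z, u) = Rational(1, 7)
Function('c')(a, I) = Add(-3, I)
Mul(Add(Function('c')(12, Function('Z')(Mul(Add(2, 4), -4), -5)), 1506), 1010) = Mul(Add(Add(-3, Rational(1, 7)), 1506), 1010) = Mul(Add(Rational(-20, 7), 1506), 1010) = Mul(Rational(10522, 7), 1010) = Rational(10627220, 7)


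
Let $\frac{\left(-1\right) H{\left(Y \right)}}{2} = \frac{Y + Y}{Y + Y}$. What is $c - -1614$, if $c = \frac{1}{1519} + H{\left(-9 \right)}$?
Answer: $\frac{2448629}{1519} \approx 1612.0$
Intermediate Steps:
$H{\left(Y \right)} = -2$ ($H{\left(Y \right)} = - 2 \frac{Y + Y}{Y + Y} = - 2 \frac{2 Y}{2 Y} = - 2 \cdot 2 Y \frac{1}{2 Y} = \left(-2\right) 1 = -2$)
$c = - \frac{3037}{1519}$ ($c = \frac{1}{1519} - 2 = - \frac{3037}{1519} \approx -1.9993$)
$c - -1614 = - \frac{3037}{1519} - -1614 = - \frac{3037}{1519} + 1614 = \frac{2448629}{1519}$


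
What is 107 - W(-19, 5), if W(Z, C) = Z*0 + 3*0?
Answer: 107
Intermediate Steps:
W(Z, C) = 0 (W(Z, C) = 0 + 0 = 0)
107 - W(-19, 5) = 107 - 1*0 = 107 + 0 = 107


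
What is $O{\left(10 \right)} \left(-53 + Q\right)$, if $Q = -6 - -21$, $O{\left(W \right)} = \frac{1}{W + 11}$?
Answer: $- \frac{38}{21} \approx -1.8095$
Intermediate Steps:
$O{\left(W \right)} = \frac{1}{11 + W}$
$Q = 15$ ($Q = -6 + 21 = 15$)
$O{\left(10 \right)} \left(-53 + Q\right) = \frac{-53 + 15}{11 + 10} = \frac{1}{21} \left(-38\right) = - \frac{38}{21}$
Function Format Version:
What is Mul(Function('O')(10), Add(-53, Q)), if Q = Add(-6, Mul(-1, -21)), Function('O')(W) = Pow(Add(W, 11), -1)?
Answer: Rational(-38, 21) ≈ -1.8095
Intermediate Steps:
Function('O')(W) = Pow(Add(11, W), -1)
Q = 15 (Q = Add(-6, 21) = 15)
Mul(Function('O')(10), Add(-53, Q)) = Mul(Pow(Add(11, 10), -1), Add(-53, 15)) = Mul(Pow(21, -1), -38) = Mul(Rational(1, 21), -38) = Rational(-38, 21)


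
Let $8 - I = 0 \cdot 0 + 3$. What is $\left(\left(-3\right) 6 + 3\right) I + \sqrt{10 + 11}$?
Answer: $-75 + \sqrt{21} \approx -70.417$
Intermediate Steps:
$I = 5$ ($I = 8 - \left(0 \cdot 0 + 3\right) = 8 - \left(0 + 3\right) = 8 - 3 = 5$)
$\left(\left(-3\right) 6 + 3\right) I + \sqrt{10 + 11} = \left(\left(-3\right) 6 + 3\right) 5 + \sqrt{10 + 11} = \left(-18 + 3\right) 5 + \sqrt{21} = \left(-15\right) 5 + \sqrt{21} = -75 + \sqrt{21}$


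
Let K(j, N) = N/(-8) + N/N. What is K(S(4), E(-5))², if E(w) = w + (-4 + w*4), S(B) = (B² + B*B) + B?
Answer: 1369/64 ≈ 21.391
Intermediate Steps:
S(B) = B + 2*B² (S(B) = (B² + B²) + B = 2*B² + B = B + 2*B²)
E(w) = -4 + 5*w (E(w) = w + (-4 + 4*w) = -4 + 5*w)
K(j, N) = 1 - N/8 (K(j, N) = N*(-⅛) + 1 = -N/8 + 1 = 1 - N/8)
K(S(4), E(-5))² = (1 - (-4 + 5*(-5))/8)² = (1 - (-4 - 25)/8)² = (1 - ⅛*(-29))² = (1 + 29/8)² = (37/8)² = 1369/64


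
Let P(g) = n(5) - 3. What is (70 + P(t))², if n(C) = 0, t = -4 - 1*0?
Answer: 4489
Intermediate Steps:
t = -4 (t = -4 + 0 = -4)
P(g) = -3 (P(g) = 0 - 3 = -3)
(70 + P(t))² = (70 - 3)² = 67² = 4489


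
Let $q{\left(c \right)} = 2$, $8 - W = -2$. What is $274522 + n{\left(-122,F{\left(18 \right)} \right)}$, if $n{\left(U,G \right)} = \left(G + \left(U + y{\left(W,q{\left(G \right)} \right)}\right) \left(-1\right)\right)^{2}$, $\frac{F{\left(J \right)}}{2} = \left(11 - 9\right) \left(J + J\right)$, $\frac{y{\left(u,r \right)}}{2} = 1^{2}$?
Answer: $344218$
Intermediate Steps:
$W = 10$ ($W = 8 - -2 = 8 + 2 = 10$)
$y{\left(u,r \right)} = 2$ ($y{\left(u,r \right)} = 2 \cdot 1^{2} = 2 \cdot 1 = 2$)
$F{\left(J \right)} = 8 J$ ($F{\left(J \right)} = 2 \left(11 - 9\right) \left(J + J\right) = 2 \cdot 2 \cdot 2 J = 2 \cdot 4 J = 8 J$)
$n{\left(U,G \right)} = \left(-2 + G - U\right)^{2}$ ($n{\left(U,G \right)} = \left(G + \left(U + 2\right) \left(-1\right)\right)^{2} = \left(G + \left(2 + U\right) \left(-1\right)\right)^{2} = \left(G - \left(2 + U\right)\right)^{2} = \left(-2 + G - U\right)^{2}$)
$274522 + n{\left(-122,F{\left(18 \right)} \right)} = 274522 + \left(2 - 122 - 8 \cdot 18\right)^{2} = 274522 + \left(2 - 122 - 144\right)^{2} = 274522 + \left(-264\right)^{2} = 274522 + 69696 = 344218$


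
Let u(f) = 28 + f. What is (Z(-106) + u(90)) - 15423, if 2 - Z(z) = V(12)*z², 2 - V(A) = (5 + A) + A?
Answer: 288069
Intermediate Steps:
V(A) = -3 - 2*A (V(A) = 2 - ((5 + A) + A) = 2 - (5 + 2*A) = 2 + (-5 - 2*A) = -3 - 2*A)
Z(z) = 2 + 27*z² (Z(z) = 2 - (-3 - 2*12)*z² = 2 - (-3 - 24)*z² = 2 - (-27)*z² = 2 + 27*z²)
(Z(-106) + u(90)) - 15423 = ((2 + 27*(-106)²) + (28 + 90)) - 15423 = ((2 + 27*11236) + 118) - 15423 = ((2 + 303372) + 118) - 15423 = (303374 + 118) - 15423 = 303492 - 15423 = 288069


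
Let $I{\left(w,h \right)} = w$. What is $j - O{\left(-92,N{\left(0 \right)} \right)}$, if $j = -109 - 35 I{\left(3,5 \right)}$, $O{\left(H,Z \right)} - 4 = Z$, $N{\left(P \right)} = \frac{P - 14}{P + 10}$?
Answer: $- \frac{1083}{5} \approx -216.6$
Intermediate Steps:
$N{\left(P \right)} = \frac{-14 + P}{10 + P}$
$O{\left(H,Z \right)} = 4 + Z$
$j = -214$ ($j = -109 - 105 = -214$)
$j - O{\left(-92,N{\left(0 \right)} \right)} = -214 - \left(4 + \frac{-14 + 0}{10 + 0}\right) = -214 - \left(4 + \frac{1}{10} \left(-14\right)\right) = -214 - \left(4 - \frac{7}{5}\right) = -214 - \frac{13}{5} = - \frac{1083}{5}$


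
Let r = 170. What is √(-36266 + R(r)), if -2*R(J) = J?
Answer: 3*I*√4039 ≈ 190.66*I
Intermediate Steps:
R(J) = -J/2
√(-36266 + R(r)) = √(-36266 - ½*170) = √(-36266 - 85) = √(-36351) = 3*I*√4039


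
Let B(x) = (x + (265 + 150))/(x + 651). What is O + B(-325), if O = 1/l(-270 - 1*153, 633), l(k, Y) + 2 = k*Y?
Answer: 12049082/43645043 ≈ 0.27607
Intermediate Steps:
B(x) = (415 + x)/(651 + x) (B(x) = (x + 415)/(651 + x) = (415 + x)/(651 + x))
l(k, Y) = -2 + Y*k (l(k, Y) = -2 + k*Y = -2 + Y*k)
O = -1/267761 (O = 1/(-2 + 633*(-270 - 1*153)) = 1/(-2 + 633*(-270 - 153)) = 1/(-2 + 633*(-423)) = 1/(-2 - 267759) = 1/(-267761) = -1/267761 ≈ -3.7347e-6)
O + B(-325) = -1/267761 + (415 - 325)/(651 - 325) = -1/267761 + 90/326 = -1/267761 + (1/326)*90 = -1/267761 + 45/163 = 12049082/43645043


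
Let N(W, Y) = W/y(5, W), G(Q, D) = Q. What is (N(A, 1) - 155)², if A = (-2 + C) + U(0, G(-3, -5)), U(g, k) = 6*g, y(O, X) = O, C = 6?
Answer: 594441/25 ≈ 23778.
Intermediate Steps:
A = 4 (A = (-2 + 6) + 6*0 = 4 + 0 = 4)
N(W, Y) = W/5
(N(A, 1) - 155)² = ((⅕)*4 - 155)² = (⅘ - 155)² = (-771/5)² = 594441/25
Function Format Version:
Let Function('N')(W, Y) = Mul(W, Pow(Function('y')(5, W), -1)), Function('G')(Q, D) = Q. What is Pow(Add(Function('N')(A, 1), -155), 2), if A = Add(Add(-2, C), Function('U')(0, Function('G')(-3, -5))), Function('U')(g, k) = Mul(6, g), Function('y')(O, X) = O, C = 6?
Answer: Rational(594441, 25) ≈ 23778.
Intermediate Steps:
A = 4 (A = Add(Add(-2, 6), Mul(6, 0)) = Add(4, 0) = 4)
Function('N')(W, Y) = Mul(Rational(1, 5), W) (Function('N')(W, Y) = Mul(W, Pow(5, -1)) = Mul(W, Rational(1, 5)) = Mul(Rational(1, 5), W))
Pow(Add(Function('N')(A, 1), -155), 2) = Pow(Add(Mul(Rational(1, 5), 4), -155), 2) = Pow(Add(Rational(4, 5), -155), 2) = Pow(Rational(-771, 5), 2) = Rational(594441, 25)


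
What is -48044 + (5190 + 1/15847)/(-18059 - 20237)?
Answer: -29156866997259/606876712 ≈ -48044.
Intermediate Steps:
-48044 + (5190 + 1/15847)/(-18059 - 20237) = -48044 + (5190 + 1/15847)/(-38296) = -48044 + (82245931/15847)*(-1/38296) = -48044 - 82245931/606876712 = -29156866997259/606876712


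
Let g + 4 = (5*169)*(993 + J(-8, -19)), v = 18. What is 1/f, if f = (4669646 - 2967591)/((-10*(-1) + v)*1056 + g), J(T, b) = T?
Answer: 861889/1702055 ≈ 0.50638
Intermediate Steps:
g = 832321 (g = -4 + (5*169)*(993 - 8) = -4 + 845*985 = -4 + 832325 = 832321)
f = 1702055/861889 (f = (4669646 - 2967591)/((-10*(-1) + 18)*1056 + 832321) = 1702055/((10 + 18)*1056 + 832321) = 1702055/(28*1056 + 832321) = 1702055/(29568 + 832321) = 1702055/861889 ≈ 1.9748)
1/f = 1/(1702055/861889) = 861889/1702055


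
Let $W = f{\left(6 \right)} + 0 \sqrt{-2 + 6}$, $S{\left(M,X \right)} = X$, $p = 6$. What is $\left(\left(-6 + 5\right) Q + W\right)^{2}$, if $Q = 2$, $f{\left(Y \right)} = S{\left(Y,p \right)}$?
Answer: $16$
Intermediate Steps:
$f{\left(Y \right)} = 6$
$W = 6$ ($W = 6 + 0 \sqrt{-2 + 6} = 6 + 0 \sqrt{4} = 6 + 0 \cdot 2 = 6 + 0 = 6$)
$\left(\left(-6 + 5\right) Q + W\right)^{2} = \left(\left(-6 + 5\right) 2 + 6\right)^{2} = \left(\left(-1\right) 2 + 6\right)^{2} = \left(-2 + 6\right)^{2} = 4^{2} = 16$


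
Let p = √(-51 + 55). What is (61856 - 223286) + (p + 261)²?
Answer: -92261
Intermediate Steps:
p = 2 (p = √4 = 2)
(61856 - 223286) + (p + 261)² = (61856 - 223286) + (2 + 261)² = -161430 + 263² = -161430 + 69169 = -92261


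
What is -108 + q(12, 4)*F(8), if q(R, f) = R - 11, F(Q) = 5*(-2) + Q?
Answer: -110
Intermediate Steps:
F(Q) = -10 + Q
q(R, f) = -11 + R
-108 + q(12, 4)*F(8) = -108 + (-11 + 12)*(-10 + 8) = -108 + 1*(-2) = -108 - 2 = -110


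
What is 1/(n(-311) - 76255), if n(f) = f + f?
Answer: -1/76877 ≈ -1.3008e-5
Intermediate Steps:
n(f) = 2*f
1/(n(-311) - 76255) = 1/(2*(-311) - 76255) = 1/(-622 - 76255) = 1/(-76877) = -1/76877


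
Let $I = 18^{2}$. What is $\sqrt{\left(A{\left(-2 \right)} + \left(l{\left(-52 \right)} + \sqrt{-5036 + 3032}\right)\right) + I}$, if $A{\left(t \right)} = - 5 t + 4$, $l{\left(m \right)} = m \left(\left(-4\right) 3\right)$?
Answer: $\sqrt{962 + 2 i \sqrt{501}} \approx 31.025 + 0.72146 i$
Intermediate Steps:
$l{\left(m \right)} = - 12 m$ ($l{\left(m \right)} = m \left(-12\right) = - 12 m$)
$A{\left(t \right)} = 4 - 5 t$
$I = 324$
$\sqrt{\left(A{\left(-2 \right)} + \left(l{\left(-52 \right)} + \sqrt{-5036 + 3032}\right)\right) + I} = \sqrt{\left(\left(4 - -10\right) + \left(\left(-12\right) \left(-52\right) + \sqrt{-5036 + 3032}\right)\right) + 324} = \sqrt{\left(\left(4 + 10\right) + \left(624 + \sqrt{-2004}\right)\right) + 324} = \sqrt{\left(14 + \left(624 + 2 i \sqrt{501}\right)\right) + 324} = \sqrt{\left(638 + 2 i \sqrt{501}\right) + 324} = \sqrt{962 + 2 i \sqrt{501}}$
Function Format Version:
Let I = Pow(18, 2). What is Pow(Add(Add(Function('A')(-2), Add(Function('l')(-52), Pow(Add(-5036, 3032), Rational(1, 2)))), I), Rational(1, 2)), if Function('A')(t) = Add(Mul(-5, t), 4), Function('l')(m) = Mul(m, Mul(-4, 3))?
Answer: Pow(Add(962, Mul(2, I, Pow(501, Rational(1, 2)))), Rational(1, 2)) ≈ Add(31.025, Mul(0.72146, I))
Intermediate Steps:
Function('l')(m) = Mul(-12, m) (Function('l')(m) = Mul(m, -12) = Mul(-12, m))
Function('A')(t) = Add(4, Mul(-5, t))
I = 324
Pow(Add(Add(Function('A')(-2), Add(Function('l')(-52), Pow(Add(-5036, 3032), Rational(1, 2)))), I), Rational(1, 2)) = Pow(Add(Add(Add(4, Mul(-5, -2)), Add(Mul(-12, -52), Pow(Add(-5036, 3032), Rational(1, 2)))), 324), Rational(1, 2)) = Pow(Add(Add(Add(4, 10), Add(624, Pow(-2004, Rational(1, 2)))), 324), Rational(1, 2)) = Pow(Add(Add(14, Add(624, Mul(2, I, Pow(501, Rational(1, 2))))), 324), Rational(1, 2)) = Pow(Add(Add(638, Mul(2, I, Pow(501, Rational(1, 2)))), 324), Rational(1, 2)) = Pow(Add(962, Mul(2, I, Pow(501, Rational(1, 2)))), Rational(1, 2))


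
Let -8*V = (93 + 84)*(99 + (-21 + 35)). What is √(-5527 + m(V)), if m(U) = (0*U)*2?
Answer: I*√5527 ≈ 74.344*I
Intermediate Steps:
V = -20001/8 (V = -(93 + 84)*(99 + (-21 + 35))/8 = -177*(99 + 14)/8 = -177*113/8 = -⅛*20001 = -20001/8 ≈ -2500.1)
m(U) = 0 (m(U) = 0*2 = 0)
√(-5527 + m(V)) = √(-5527 + 0) = √(-5527) = I*√5527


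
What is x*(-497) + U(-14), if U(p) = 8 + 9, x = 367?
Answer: -182382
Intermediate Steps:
U(p) = 17
x*(-497) + U(-14) = 367*(-497) + 17 = -182399 + 17 = -182382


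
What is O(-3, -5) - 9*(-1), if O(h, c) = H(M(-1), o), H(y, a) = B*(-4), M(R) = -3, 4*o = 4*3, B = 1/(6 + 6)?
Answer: 26/3 ≈ 8.6667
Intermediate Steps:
B = 1/12 ≈ 0.083333
o = 3 (o = (4*3)/4 = (¼)*12 = 3)
H(y, a) = -⅓ (H(y, a) = (1/12)*(-4) = -⅓)
O(h, c) = -⅓
O(-3, -5) - 9*(-1) = -⅓ - 9*(-1) = -⅓ + 9 = 26/3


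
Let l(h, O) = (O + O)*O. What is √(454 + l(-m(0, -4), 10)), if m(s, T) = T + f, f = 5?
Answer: √654 ≈ 25.573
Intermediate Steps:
m(s, T) = 5 + T (m(s, T) = T + 5 = 5 + T)
l(h, O) = 2*O² (l(h, O) = (2*O)*O = 2*O²)
√(454 + l(-m(0, -4), 10)) = √(454 + 2*10²) = √(454 + 2*100) = √(454 + 200) = √654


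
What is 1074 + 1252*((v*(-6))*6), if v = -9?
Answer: 406722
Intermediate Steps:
1074 + 1252*((v*(-6))*6) = 1074 + 1252*(-9*(-6)*6) = 1074 + 1252*(54*6) = 1074 + 1252*324 = 1074 + 405648 = 406722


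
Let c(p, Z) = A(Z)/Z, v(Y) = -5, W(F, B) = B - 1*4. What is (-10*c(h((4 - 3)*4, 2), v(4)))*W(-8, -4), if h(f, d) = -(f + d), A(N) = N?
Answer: 80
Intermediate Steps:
W(F, B) = -4 + B (W(F, B) = B - 4 = -4 + B)
h(f, d) = -d - f (h(f, d) = -(d + f) = -d - f)
c(p, Z) = 1 (c(p, Z) = Z/Z = 1)
(-10*c(h((4 - 3)*4, 2), v(4)))*W(-8, -4) = (-10*1)*(-4 - 4) = -10*(-8) = 80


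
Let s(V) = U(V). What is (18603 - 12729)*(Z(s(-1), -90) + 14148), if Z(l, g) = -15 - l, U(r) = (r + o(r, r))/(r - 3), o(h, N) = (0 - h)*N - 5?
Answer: 166013925/2 ≈ 8.3007e+7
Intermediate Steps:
o(h, N) = -5 - N*h (o(h, N) = (-h)*N - 5 = -N*h - 5 = -5 - N*h)
U(r) = (-5 + r - r²)/(-3 + r) (U(r) = (r + (-5 - r*r))/(r - 3) = (r + (-5 - r²))/(-3 + r) = (-5 + r - r²)/(-3 + r))
s(V) = (-5 + V - V²)/(-3 + V)
(18603 - 12729)*(Z(s(-1), -90) + 14148) = (18603 - 12729)*((-15 - (-5 - 1 - 1*(-1)²)/(-3 - 1)) + 14148) = 5874*((-15 - (-5 - 1 - 1*1)/(-4)) + 14148) = 5874*((-15 - (-1)*(-5 - 1 - 1)/4) + 14148) = 5874*((-15 - (-1)*(-7)/4) + 14148) = 5874*((-15 - 1*7/4) + 14148) = 5874*((-15 - 7/4) + 14148) = 5874*(-67/4 + 14148) = 5874*(56525/4) = 166013925/2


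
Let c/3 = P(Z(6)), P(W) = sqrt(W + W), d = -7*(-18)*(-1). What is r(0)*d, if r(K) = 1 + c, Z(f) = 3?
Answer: -126 - 378*sqrt(6) ≈ -1051.9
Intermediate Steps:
d = -126 (d = 126*(-1) = -126)
P(W) = sqrt(2)*sqrt(W) (P(W) = sqrt(2*W) = sqrt(2)*sqrt(W))
c = 3*sqrt(6) (c = 3*(sqrt(2)*sqrt(3)) = 3*sqrt(6) ≈ 7.3485)
r(K) = 1 + 3*sqrt(6)
r(0)*d = (1 + 3*sqrt(6))*(-126) = -126 - 378*sqrt(6)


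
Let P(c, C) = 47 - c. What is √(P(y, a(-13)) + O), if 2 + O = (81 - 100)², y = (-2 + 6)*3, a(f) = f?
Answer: √394 ≈ 19.849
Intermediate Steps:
y = 12 (y = 4*3 = 12)
O = 359 (O = -2 + (81 - 100)² = -2 + (-19)² = -2 + 361 = 359)
√(P(y, a(-13)) + O) = √((47 - 1*12) + 359) = √((47 - 12) + 359) = √(35 + 359) = √394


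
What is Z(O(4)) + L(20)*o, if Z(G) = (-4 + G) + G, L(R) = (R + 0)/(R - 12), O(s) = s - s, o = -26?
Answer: -69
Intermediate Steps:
O(s) = 0
L(R) = R/(-12 + R)
Z(G) = -4 + 2*G
Z(O(4)) + L(20)*o = (-4 + 2*0) + (20/(-12 + 20))*(-26) = (-4 + 0) + (20/8)*(-26) = -4 + (20*(⅛))*(-26) = -4 + (5/2)*(-26) = -4 - 65 = -69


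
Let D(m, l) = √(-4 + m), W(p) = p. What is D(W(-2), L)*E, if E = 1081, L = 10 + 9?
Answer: 1081*I*√6 ≈ 2647.9*I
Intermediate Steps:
L = 19
D(W(-2), L)*E = √(-4 - 2)*1081 = √(-6)*1081 = (I*√6)*1081 = 1081*I*√6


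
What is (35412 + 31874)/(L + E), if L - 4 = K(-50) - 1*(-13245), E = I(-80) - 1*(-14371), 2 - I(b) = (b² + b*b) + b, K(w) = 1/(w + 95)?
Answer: 3027870/670591 ≈ 4.5152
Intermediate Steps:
K(w) = 1/(95 + w)
I(b) = 2 - b - 2*b² (I(b) = 2 - ((b² + b*b) + b) = 2 - ((b² + b²) + b) = 2 - (2*b² + b) = 2 - (b + 2*b²) = 2 + (-b - 2*b²) = 2 - b - 2*b²)
E = 1653 (E = (2 - 1*(-80) - 2*(-80)²) - 1*(-14371) = (2 + 80 - 2*6400) + 14371 = (2 + 80 - 12800) + 14371 = -12718 + 14371 = 1653)
L = 596206/45 (L = 4 + (1/(95 - 50) - 1*(-13245)) = 4 + (1/45 + 13245) = 4 + 596026/45 = 596206/45 ≈ 13249.)
(35412 + 31874)/(L + E) = (35412 + 31874)/(596206/45 + 1653) = 67286/(670591/45) = 67286*(45/670591) = 3027870/670591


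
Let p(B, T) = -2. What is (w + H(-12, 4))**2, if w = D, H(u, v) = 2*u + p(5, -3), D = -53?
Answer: 6241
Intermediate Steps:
H(u, v) = -2 + 2*u (H(u, v) = 2*u - 2 = -2 + 2*u)
w = -53
(w + H(-12, 4))**2 = (-53 + (-2 + 2*(-12)))**2 = (-53 + (-2 - 24))**2 = (-53 - 26)**2 = (-79)**2 = 6241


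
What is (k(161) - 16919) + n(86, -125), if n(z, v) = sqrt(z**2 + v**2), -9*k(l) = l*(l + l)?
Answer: -204113/9 + sqrt(23021) ≈ -22528.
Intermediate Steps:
k(l) = -2*l**2/9 (k(l) = -l*(l + l)/9 = -l*2*l/9 = -2*l**2/9)
n(z, v) = sqrt(v**2 + z**2)
(k(161) - 16919) + n(86, -125) = (-2/9*161**2 - 16919) + sqrt((-125)**2 + 86**2) = (-2/9*25921 - 16919) + sqrt(15625 + 7396) = (-51842/9 - 16919) + sqrt(23021) = -204113/9 + sqrt(23021)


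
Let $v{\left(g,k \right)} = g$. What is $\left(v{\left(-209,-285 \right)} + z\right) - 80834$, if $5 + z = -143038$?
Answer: $-224086$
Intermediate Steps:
$z = -143043$ ($z = -5 - 143038 = -143043$)
$\left(v{\left(-209,-285 \right)} + z\right) - 80834 = \left(-209 - 143043\right) - 80834 = -143252 - 80834 = -224086$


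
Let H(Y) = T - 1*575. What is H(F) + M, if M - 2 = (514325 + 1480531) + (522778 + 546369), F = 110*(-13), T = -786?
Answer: 3062644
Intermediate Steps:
F = -1430
H(Y) = -1361 (H(Y) = -786 - 1*575 = -786 - 575 = -1361)
M = 3064005 (M = 2 + ((514325 + 1480531) + (522778 + 546369)) = 2 + (1994856 + 1069147) = 2 + 3064003 = 3064005)
H(F) + M = -1361 + 3064005 = 3062644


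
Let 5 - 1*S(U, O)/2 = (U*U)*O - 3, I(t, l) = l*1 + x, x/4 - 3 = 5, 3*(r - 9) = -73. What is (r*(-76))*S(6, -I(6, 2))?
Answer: 8614144/3 ≈ 2.8714e+6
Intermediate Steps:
r = -46/3 (r = 9 + (1/3)*(-73) = 9 - 73/3 = -46/3 ≈ -15.333)
x = 32 (x = 12 + 4*5 = 12 + 20 = 32)
I(t, l) = 32 + l (I(t, l) = l*1 + 32 = l + 32 = 32 + l)
S(U, O) = 16 - 2*O*U**2 (S(U, O) = 10 - 2*((U*U)*O - 3) = 10 - 2*(U**2*O - 3) = 10 - 2*(O*U**2 - 3) = 10 - 2*(-3 + O*U**2) = 10 + (6 - 2*O*U**2) = 16 - 2*O*U**2)
(r*(-76))*S(6, -I(6, 2)) = (-46/3*(-76))*(16 - 2*(-(32 + 2))*6**2) = 3496*(16 - 2*(-1*34)*36)/3 = 3496*(16 - 2*(-34)*36)/3 = 3496*(16 + 2448)/3 = (3496/3)*2464 = 8614144/3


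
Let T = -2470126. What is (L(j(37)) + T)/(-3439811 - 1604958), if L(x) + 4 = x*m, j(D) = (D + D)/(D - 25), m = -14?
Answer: 7410649/15134307 ≈ 0.48966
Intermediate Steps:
j(D) = 2*D/(-25 + D) (j(D) = (2*D)/(-25 + D) = 2*D/(-25 + D))
L(x) = -4 - 14*x (L(x) = -4 + x*(-14) = -4 - 14*x)
(L(j(37)) + T)/(-3439811 - 1604958) = ((-4 - 28*37/(-25 + 37)) - 2470126)/(-3439811 - 1604958) = ((-4 - 28*37/12) - 2470126)/(-5044769) = ((-4 - 28*37/12) - 2470126)*(-1/5044769) = ((-4 - 14*37/6) - 2470126)*(-1/5044769) = ((-4 - 259/3) - 2470126)*(-1/5044769) = (-271/3 - 2470126)*(-1/5044769) = -7410649/3*(-1/5044769) = 7410649/15134307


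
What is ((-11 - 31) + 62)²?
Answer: 400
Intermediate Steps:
((-11 - 31) + 62)² = (-42 + 62)² = 20² = 400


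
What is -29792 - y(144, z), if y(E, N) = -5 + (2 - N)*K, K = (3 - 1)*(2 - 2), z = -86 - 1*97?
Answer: -29787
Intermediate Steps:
z = -183 (z = -86 - 97 = -183)
K = 0 (K = 2*0 = 0)
y(E, N) = -5 (y(E, N) = -5 + (2 - N)*0 = -5 + 0 = -5)
-29792 - y(144, z) = -29792 - 1*(-5) = -29792 + 5 = -29787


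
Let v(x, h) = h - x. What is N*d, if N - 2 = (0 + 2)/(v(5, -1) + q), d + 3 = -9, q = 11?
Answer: -144/5 ≈ -28.800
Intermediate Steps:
d = -12 (d = -3 - 9 = -12)
N = 12/5 (N = 2 + (0 + 2)/((-1 - 1*5) + 11) = 2 + 2/((-1 - 5) + 11) = 2 + 2/(-6 + 11) = 2 + 2/5 = 12/5 ≈ 2.4000)
N*d = (12/5)*(-12) = -144/5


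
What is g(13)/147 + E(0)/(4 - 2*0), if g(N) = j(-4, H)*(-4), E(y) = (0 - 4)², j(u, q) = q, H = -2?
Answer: 596/147 ≈ 4.0544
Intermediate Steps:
E(y) = 16 (E(y) = (-4)² = 16)
g(N) = 8 (g(N) = -2*(-4) = 8)
g(13)/147 + E(0)/(4 - 2*0) = 8/147 + 16/(4 - 2*0) = 8*(1/147) + 16/(4 + 0) = 8/147 + 16/4 = 8/147 + 16*(¼) = 8/147 + 4 = 596/147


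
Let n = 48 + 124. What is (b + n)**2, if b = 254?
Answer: 181476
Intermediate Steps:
n = 172
(b + n)**2 = (254 + 172)**2 = 426**2 = 181476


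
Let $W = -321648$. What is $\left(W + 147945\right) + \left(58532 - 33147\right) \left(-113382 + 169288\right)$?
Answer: $1419000107$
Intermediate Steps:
$\left(W + 147945\right) + \left(58532 - 33147\right) \left(-113382 + 169288\right) = \left(-321648 + 147945\right) + \left(58532 - 33147\right) \left(-113382 + 169288\right) = -173703 + 25385 \cdot 55906 = -173703 + 1419173810 = 1419000107$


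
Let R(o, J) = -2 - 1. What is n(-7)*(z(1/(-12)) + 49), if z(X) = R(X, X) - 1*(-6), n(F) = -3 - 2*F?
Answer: 572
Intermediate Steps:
R(o, J) = -3
z(X) = 3 (z(X) = -3 - 1*(-6) = -3 + 6 = 3)
n(-7)*(z(1/(-12)) + 49) = (-3 - 2*(-7))*(3 + 49) = (-3 + 14)*52 = 11*52 = 572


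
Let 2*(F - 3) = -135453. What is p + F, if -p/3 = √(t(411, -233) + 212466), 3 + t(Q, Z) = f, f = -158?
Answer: -135447/2 - 3*√212305 ≈ -69106.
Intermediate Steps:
t(Q, Z) = -161 (t(Q, Z) = -3 - 158 = -161)
F = -135447/2 (F = 3 + (½)*(-135453) = 3 - 135453/2 = -135447/2 ≈ -67724.)
p = -3*√212305 (p = -3*√(-161 + 212466) = -3*√212305 ≈ -1382.3)
p + F = -3*√212305 - 135447/2 = -135447/2 - 3*√212305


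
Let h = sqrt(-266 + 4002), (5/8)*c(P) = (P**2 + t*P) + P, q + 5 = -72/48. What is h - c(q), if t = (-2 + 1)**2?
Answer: -234/5 + 2*sqrt(934) ≈ 14.323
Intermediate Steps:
t = 1 (t = (-1)**2 = 1)
q = -13/2 (q = -5 - 72/48 = -5 - 72*1/48 = -5 - 3/2 = -13/2 ≈ -6.5000)
c(P) = 8*P**2/5 + 16*P/5 (c(P) = 8*((P**2 + 1*P) + P)/5 = 8*((P**2 + P) + P)/5 = 8*((P + P**2) + P)/5 = 8*(P**2 + 2*P)/5 = 8*P**2/5 + 16*P/5)
h = 2*sqrt(934) (h = sqrt(3736) = 2*sqrt(934) ≈ 61.123)
h - c(q) = 2*sqrt(934) - 8*(-13)*(2 - 13/2)/(5*2) = 2*sqrt(934) - 8*(-13)*(-9)/(5*2*2) = 2*sqrt(934) - 1*234/5 = 2*sqrt(934) - 234/5 = -234/5 + 2*sqrt(934)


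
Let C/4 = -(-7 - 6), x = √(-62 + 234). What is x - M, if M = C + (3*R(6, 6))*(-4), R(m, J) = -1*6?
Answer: -124 + 2*√43 ≈ -110.89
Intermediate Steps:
R(m, J) = -6
x = 2*√43 (x = √172 = 2*√43 ≈ 13.115)
C = 52 (C = 4*(-(-7 - 6)) = 4*(-1*(-13)) = 4*13 = 52)
M = 124 (M = 52 + (3*(-6))*(-4) = 52 - 18*(-4) = 52 + 72 = 124)
x - M = 2*√43 - 1*124 = 2*√43 - 124 = -124 + 2*√43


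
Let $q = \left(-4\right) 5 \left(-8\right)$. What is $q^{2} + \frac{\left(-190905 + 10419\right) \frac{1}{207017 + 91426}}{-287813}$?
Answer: $\frac{732977281416962}{28631925053} \approx 25600.0$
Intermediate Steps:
$q = 160$ ($q = \left(-20\right) \left(-8\right) = 160$)
$q^{2} + \frac{\left(-190905 + 10419\right) \frac{1}{207017 + 91426}}{-287813} = 160^{2} + \frac{\left(-190905 + 10419\right) \frac{1}{207017 + 91426}}{-287813} = 25600 + - \frac{180486}{298443} \left(- \frac{1}{287813}\right) = 25600 + \left(-180486\right) \frac{1}{298443} \left(- \frac{1}{287813}\right) = 25600 - - \frac{60162}{28631925053} = 25600 + \frac{60162}{28631925053} = \frac{732977281416962}{28631925053}$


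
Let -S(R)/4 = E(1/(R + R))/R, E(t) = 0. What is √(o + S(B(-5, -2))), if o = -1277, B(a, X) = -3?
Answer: I*√1277 ≈ 35.735*I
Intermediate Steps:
S(R) = 0 (S(R) = -0/R = -4*0 = 0)
√(o + S(B(-5, -2))) = √(-1277 + 0) = √(-1277) = I*√1277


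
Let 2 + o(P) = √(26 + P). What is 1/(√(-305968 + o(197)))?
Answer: -I/√(305970 - √223) ≈ -0.0018079*I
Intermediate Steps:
o(P) = -2 + √(26 + P)
1/(√(-305968 + o(197))) = 1/(√(-305968 + (-2 + √(26 + 197)))) = 1/(√(-305968 + (-2 + √223))) = 1/(√(-305970 + √223)) = (-305970 + √223)^(-½)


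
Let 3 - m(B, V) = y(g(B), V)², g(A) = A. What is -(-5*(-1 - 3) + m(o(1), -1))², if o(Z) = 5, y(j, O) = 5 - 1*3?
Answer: -361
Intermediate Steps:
y(j, O) = 2 (y(j, O) = 5 - 3 = 2)
m(B, V) = -1 (m(B, V) = 3 - 1*2² = 3 - 1*4 = 3 - 4 = -1)
-(-5*(-1 - 3) + m(o(1), -1))² = -(-5*(-1 - 3) - 1)² = -(-5*(-4) - 1)² = -(20 - 1)² = -1*19² = -1*361 = -361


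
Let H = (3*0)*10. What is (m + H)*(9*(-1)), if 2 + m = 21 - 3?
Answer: -144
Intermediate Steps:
m = 16 (m = -2 + (21 - 3) = -2 + 18 = 16)
H = 0 (H = 0*10 = 0)
(m + H)*(9*(-1)) = (16 + 0)*(9*(-1)) = 16*(-9) = -144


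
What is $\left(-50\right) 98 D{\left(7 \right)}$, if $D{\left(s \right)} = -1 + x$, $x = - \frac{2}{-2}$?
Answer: $0$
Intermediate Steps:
$x = 1$ ($x = \left(-2\right) \left(- \frac{1}{2}\right) = 1$)
$D{\left(s \right)} = 0$ ($D{\left(s \right)} = -1 + 1 = 0$)
$\left(-50\right) 98 D{\left(7 \right)} = \left(-50\right) 98 \cdot 0 = \left(-4900\right) 0 = 0$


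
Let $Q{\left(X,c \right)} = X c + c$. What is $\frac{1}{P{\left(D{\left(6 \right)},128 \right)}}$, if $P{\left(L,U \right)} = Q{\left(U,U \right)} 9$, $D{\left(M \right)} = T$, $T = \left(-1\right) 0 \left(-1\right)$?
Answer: $\frac{1}{148608} \approx 6.7291 \cdot 10^{-6}$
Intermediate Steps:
$Q{\left(X,c \right)} = c + X c$
$T = 0$ ($T = 0 \left(-1\right) = 0$)
$D{\left(M \right)} = 0$
$P{\left(L,U \right)} = 9 U \left(1 + U\right)$ ($P{\left(L,U \right)} = U \left(1 + U\right) 9 = 9 U \left(1 + U\right)$)
$\frac{1}{P{\left(D{\left(6 \right)},128 \right)}} = \frac{1}{9 \cdot 128 \left(1 + 128\right)} = \frac{1}{9 \cdot 128 \cdot 129} = \frac{1}{148608}$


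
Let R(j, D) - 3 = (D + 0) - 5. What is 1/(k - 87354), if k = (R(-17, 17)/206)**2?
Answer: -42436/3706954119 ≈ -1.1448e-5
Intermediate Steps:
R(j, D) = -2 + D (R(j, D) = 3 + ((D + 0) - 5) = 3 + (D - 5) = 3 + (-5 + D) = -2 + D)
k = 225/42436 (k = ((-2 + 17)/206)**2 = (15*(1/206))**2 = (15/206)**2 = 225/42436 ≈ 0.0053021)
1/(k - 87354) = 1/(225/42436 - 87354) = 1/(-3706954119/42436) = -42436/3706954119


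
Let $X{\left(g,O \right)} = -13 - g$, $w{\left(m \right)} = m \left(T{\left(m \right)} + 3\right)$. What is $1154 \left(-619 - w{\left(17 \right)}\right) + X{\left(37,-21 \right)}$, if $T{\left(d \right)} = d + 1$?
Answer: $-1126354$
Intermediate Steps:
$T{\left(d \right)} = 1 + d$
$w{\left(m \right)} = m \left(4 + m\right)$ ($w{\left(m \right)} = m \left(\left(1 + m\right) + 3\right) = m \left(4 + m\right)$)
$1154 \left(-619 - w{\left(17 \right)}\right) + X{\left(37,-21 \right)} = 1154 \left(-619 - 17 \left(4 + 17\right)\right) - 50 = 1154 \left(-619 - 17 \cdot 21\right) - 50 = 1154 \left(-619 - 357\right) - 50 = 1154 \left(-976\right) - 50 = -1126304 - 50 = -1126354$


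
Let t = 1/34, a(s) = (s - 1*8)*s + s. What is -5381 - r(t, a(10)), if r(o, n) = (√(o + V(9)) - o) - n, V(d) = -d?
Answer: -181933/34 - I*√10370/34 ≈ -5351.0 - 2.9951*I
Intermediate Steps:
a(s) = s + s*(-8 + s) (a(s) = (s - 8)*s + s = (-8 + s)*s + s = s*(-8 + s) + s = s + s*(-8 + s))
t = 1/34 ≈ 0.029412
r(o, n) = √(-9 + o) - n - o (r(o, n) = (√(o - 1*9) - o) - n = (√(o - 9) - o) - n = (√(-9 + o) - o) - n = √(-9 + o) - n - o)
-5381 - r(t, a(10)) = -5381 - (√(-9 + 1/34) - 10*(-7 + 10) - 1*1/34) = -5381 - (√(-305/34) - 10*3 - 1/34) = -5381 - (I*√10370/34 - 1*30 - 1/34) = -5381 - (I*√10370/34 - 30 - 1/34) = -5381 - (-1021/34 + I*√10370/34) = -5381 + (1021/34 - I*√10370/34) = -181933/34 - I*√10370/34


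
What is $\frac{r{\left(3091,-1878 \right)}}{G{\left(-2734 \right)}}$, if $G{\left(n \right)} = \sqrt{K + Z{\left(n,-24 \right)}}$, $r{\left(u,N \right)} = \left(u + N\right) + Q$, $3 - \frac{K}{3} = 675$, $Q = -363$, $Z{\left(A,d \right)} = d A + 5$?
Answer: $\frac{170 \sqrt{63605}}{12721} \approx 3.3703$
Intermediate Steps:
$Z{\left(A,d \right)} = 5 + A d$ ($Z{\left(A,d \right)} = A d + 5 = 5 + A d$)
$K = -2016$ ($K = 9 - 2025 = -2016$)
$r{\left(u,N \right)} = -363 + N + u$ ($r{\left(u,N \right)} = \left(u + N\right) - 363 = \left(N + u\right) - 363 = -363 + N + u$)
$G{\left(n \right)} = \sqrt{-2011 - 24 n}$ ($G{\left(n \right)} = \sqrt{-2016 + \left(5 + n \left(-24\right)\right)} = \sqrt{-2016 - \left(-5 + 24 n\right)} = \sqrt{-2011 - 24 n}$)
$\frac{r{\left(3091,-1878 \right)}}{G{\left(-2734 \right)}} = \frac{-363 - 1878 + 3091}{\sqrt{-2011 - -65616}} = \frac{850}{\sqrt{-2011 + 65616}} = \frac{850}{\sqrt{63605}} = 850 \frac{\sqrt{63605}}{63605} = \frac{170 \sqrt{63605}}{12721}$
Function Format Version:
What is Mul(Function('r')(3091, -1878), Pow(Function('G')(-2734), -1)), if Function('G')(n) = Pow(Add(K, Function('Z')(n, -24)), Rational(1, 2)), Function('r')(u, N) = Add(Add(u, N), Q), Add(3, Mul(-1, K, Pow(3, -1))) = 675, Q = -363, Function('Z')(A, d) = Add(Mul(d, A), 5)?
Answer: Mul(Rational(170, 12721), Pow(63605, Rational(1, 2))) ≈ 3.3703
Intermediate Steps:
Function('Z')(A, d) = Add(5, Mul(A, d)) (Function('Z')(A, d) = Add(Mul(A, d), 5) = Add(5, Mul(A, d)))
K = -2016 (K = Add(9, Mul(-3, 675)) = Add(9, -2025) = -2016)
Function('r')(u, N) = Add(-363, N, u) (Function('r')(u, N) = Add(Add(u, N), -363) = Add(Add(N, u), -363) = Add(-363, N, u))
Function('G')(n) = Pow(Add(-2011, Mul(-24, n)), Rational(1, 2)) (Function('G')(n) = Pow(Add(-2016, Add(5, Mul(n, -24))), Rational(1, 2)) = Pow(Add(-2016, Add(5, Mul(-24, n))), Rational(1, 2)) = Pow(Add(-2011, Mul(-24, n)), Rational(1, 2)))
Mul(Function('r')(3091, -1878), Pow(Function('G')(-2734), -1)) = Mul(Add(-363, -1878, 3091), Pow(Pow(Add(-2011, Mul(-24, -2734)), Rational(1, 2)), -1)) = Mul(850, Pow(Pow(Add(-2011, 65616), Rational(1, 2)), -1)) = Mul(850, Pow(Pow(63605, Rational(1, 2)), -1)) = Mul(850, Mul(Rational(1, 63605), Pow(63605, Rational(1, 2)))) = Mul(Rational(170, 12721), Pow(63605, Rational(1, 2)))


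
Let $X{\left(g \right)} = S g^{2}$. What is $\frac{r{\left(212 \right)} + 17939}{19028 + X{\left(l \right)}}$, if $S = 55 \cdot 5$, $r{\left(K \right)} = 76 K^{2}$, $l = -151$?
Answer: $\frac{3433683}{6289303} \approx 0.54596$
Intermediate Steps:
$S = 275$
$X{\left(g \right)} = 275 g^{2}$
$\frac{r{\left(212 \right)} + 17939}{19028 + X{\left(l \right)}} = \frac{76 \cdot 212^{2} + 17939}{19028 + 275 \left(-151\right)^{2}} = \frac{76 \cdot 44944 + 17939}{19028 + 275 \cdot 22801} = \frac{3415744 + 17939}{19028 + 6270275} = \frac{3433683}{6289303}$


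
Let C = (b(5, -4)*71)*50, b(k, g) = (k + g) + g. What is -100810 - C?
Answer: -90160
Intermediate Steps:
b(k, g) = k + 2*g (b(k, g) = (g + k) + g = k + 2*g)
C = -10650 (C = ((5 + 2*(-4))*71)*50 = ((5 - 8)*71)*50 = -3*71*50 = -213*50 = -10650)
-100810 - C = -100810 - 1*(-10650) = -100810 + 10650 = -90160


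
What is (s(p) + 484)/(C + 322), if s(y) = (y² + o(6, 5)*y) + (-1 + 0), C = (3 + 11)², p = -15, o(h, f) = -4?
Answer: 384/259 ≈ 1.4826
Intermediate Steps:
C = 196 (C = 14² = 196)
s(y) = -1 + y² - 4*y (s(y) = (y² - 4*y) + (-1 + 0) = (y² - 4*y) - 1 = -1 + y² - 4*y)
(s(p) + 484)/(C + 322) = ((-1 + (-15)² - 4*(-15)) + 484)/(196 + 322) = ((-1 + 225 + 60) + 484)/518 = (284 + 484)*(1/518) = 768*(1/518) = 384/259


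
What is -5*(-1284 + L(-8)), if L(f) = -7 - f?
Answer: 6415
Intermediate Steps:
-5*(-1284 + L(-8)) = -5*(-1284 + (-7 - 1*(-8))) = -5*(-1284 + (-7 + 8)) = -5*(-1284 + 1) = -5*(-1283) = 6415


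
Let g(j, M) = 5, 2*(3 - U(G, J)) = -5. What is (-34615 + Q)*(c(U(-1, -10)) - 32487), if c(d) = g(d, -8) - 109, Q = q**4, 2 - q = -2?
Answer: 1119794169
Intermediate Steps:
q = 4 (q = 2 - 1*(-2) = 2 + 2 = 4)
U(G, J) = 11/2 (U(G, J) = 3 - 1/2*(-5) = 3 + 5/2 = 11/2)
Q = 256 (Q = 4**4 = 256)
c(d) = -104 (c(d) = 5 - 109 = -104)
(-34615 + Q)*(c(U(-1, -10)) - 32487) = (-34615 + 256)*(-104 - 32487) = -34359*(-32591) = 1119794169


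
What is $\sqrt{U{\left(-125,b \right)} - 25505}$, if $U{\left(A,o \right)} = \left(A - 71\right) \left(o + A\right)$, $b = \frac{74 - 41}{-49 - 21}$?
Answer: $\frac{39 i \sqrt{15}}{5} \approx 30.209 i$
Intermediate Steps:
$b = - \frac{33}{70}$ ($b = \frac{33}{-70} = 33 \left(- \frac{1}{70}\right) = - \frac{33}{70} \approx -0.47143$)
$U{\left(A,o \right)} = \left(-71 + A\right) \left(A + o\right)$
$\sqrt{U{\left(-125,b \right)} - 25505} = \sqrt{\left(\left(-125\right)^{2} - -8875 - - \frac{2343}{70} - - \frac{825}{14}\right) - 25505} = \sqrt{\left(15625 + 8875 + \frac{2343}{70} + \frac{825}{14}\right) - 25505} = \sqrt{\frac{122962}{5} - 25505} = \sqrt{- \frac{4563}{5}} = \frac{39 i \sqrt{15}}{5}$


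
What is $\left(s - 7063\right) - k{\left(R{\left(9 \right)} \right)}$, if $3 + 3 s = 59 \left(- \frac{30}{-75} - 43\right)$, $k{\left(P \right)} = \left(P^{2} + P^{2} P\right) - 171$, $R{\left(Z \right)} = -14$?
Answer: $- \frac{25914}{5} \approx -5182.8$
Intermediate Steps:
$k{\left(P \right)} = -171 + P^{2} + P^{3}$ ($k{\left(P \right)} = \left(P^{2} + P^{3}\right) - 171 = -171 + P^{2} + P^{3}$)
$s = - \frac{4194}{5}$ ($s = -1 + \frac{59 \left(- \frac{30}{-75} - 43\right)}{3} = -1 + \frac{59 \left(\left(-30\right) \left(- \frac{1}{75}\right) - 43\right)}{3} = -1 + \frac{59 \left(\frac{2}{5} - 43\right)}{3} = -1 + \frac{59 \left(- \frac{213}{5}\right)}{3} = -1 + \frac{1}{3} \left(- \frac{12567}{5}\right) = -1 - \frac{4189}{5} = - \frac{4194}{5} \approx -838.8$)
$\left(s - 7063\right) - k{\left(R{\left(9 \right)} \right)} = \left(- \frac{4194}{5} - 7063\right) - \left(-171 + \left(-14\right)^{2} + \left(-14\right)^{3}\right) = - \frac{39509}{5} - \left(-171 + 196 - 2744\right) = - \frac{39509}{5} - -2719 = - \frac{39509}{5} + 2719 = - \frac{25914}{5}$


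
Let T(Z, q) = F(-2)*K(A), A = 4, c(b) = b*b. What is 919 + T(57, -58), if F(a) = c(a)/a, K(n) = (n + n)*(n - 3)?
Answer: 903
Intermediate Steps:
c(b) = b**2
K(n) = 2*n*(-3 + n) (K(n) = (2*n)*(-3 + n) = 2*n*(-3 + n))
F(a) = a (F(a) = a**2/a = a)
T(Z, q) = -16 (T(Z, q) = -4*4*(-3 + 4) = -4*4 = -2*8 = -16)
919 + T(57, -58) = 919 - 16 = 903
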